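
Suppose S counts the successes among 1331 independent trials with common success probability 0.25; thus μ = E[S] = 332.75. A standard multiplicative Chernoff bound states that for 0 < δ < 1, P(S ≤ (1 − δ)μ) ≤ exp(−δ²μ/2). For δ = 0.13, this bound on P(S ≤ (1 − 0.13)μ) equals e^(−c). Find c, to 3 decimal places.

2.812

c = δ²μ/2 = 0.13²·332.75/2 = 2.8117.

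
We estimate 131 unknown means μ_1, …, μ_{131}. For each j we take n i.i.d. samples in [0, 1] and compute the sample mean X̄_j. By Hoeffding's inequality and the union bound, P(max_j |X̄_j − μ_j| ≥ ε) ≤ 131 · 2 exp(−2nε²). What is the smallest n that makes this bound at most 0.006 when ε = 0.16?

Need 2·131·exp(−2nε²) ≤ 0.006, i.e. exp(−2nε²) ≤ 0.006/262.
So 2nε² ≥ ln(262/0.006) = 10.684340.
Hence n ≥ 10.684340/(2·0.16²) = 208.679.
The smallest integer n is 209.

209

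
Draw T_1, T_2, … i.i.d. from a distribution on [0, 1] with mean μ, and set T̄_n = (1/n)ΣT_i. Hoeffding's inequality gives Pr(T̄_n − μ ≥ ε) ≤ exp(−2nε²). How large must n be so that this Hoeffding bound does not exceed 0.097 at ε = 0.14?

60

Require exp(−2nε²) ≤ 0.097, i.e. 2nε² ≥ ln(1/0.097) = 2.333044.
So n ≥ 2.333044 / (2·0.14²) = 59.516.
The smallest integer n is 60.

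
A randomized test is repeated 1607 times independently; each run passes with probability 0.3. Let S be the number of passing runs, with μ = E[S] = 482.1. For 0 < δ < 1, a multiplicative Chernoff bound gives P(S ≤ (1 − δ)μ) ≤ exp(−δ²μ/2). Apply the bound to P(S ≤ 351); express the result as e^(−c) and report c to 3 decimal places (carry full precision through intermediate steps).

17.825

Write 351 = (1 − δ)μ, so δ = 1 − 351/482.1 = 0.2719353…
Then the exponent is δ²μ/2 = (μ − 351)²/(2μ) = 17.825358.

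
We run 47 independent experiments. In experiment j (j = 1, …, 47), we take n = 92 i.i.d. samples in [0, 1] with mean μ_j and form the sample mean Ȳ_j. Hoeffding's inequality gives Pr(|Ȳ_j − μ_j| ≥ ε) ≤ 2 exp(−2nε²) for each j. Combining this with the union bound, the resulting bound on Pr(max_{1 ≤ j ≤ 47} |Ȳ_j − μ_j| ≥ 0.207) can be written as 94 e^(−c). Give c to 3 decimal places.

7.884

Union bound over the 47 events: Pr(max_{1 ≤ j ≤ 47} |Ȳ_j − μ_j| ≥ 0.207) ≤ 47·2·exp(−2nε²) = 94 exp(−2·92·0.207²).
So c = 2·92·0.207² = 7.8842.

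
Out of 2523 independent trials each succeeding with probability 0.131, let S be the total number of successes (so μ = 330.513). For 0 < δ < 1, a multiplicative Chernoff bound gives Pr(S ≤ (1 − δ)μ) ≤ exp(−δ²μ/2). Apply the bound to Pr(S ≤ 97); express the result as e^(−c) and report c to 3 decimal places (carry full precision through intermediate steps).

82.490

Write 97 = (1 − δ)μ, so δ = 1 − 97/330.513 = 0.7065168…
Then the exponent is δ²μ/2 = (μ − 97)²/(2μ) = 82.490433.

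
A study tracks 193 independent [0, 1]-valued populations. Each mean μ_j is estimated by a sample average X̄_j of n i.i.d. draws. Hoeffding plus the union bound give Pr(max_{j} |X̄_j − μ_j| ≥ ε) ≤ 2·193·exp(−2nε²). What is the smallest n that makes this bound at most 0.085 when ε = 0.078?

693

Need 2·193·exp(−2nε²) ≤ 0.085, i.e. exp(−2nε²) ≤ 0.085/386.
So 2nε² ≥ ln(386/0.085) = 8.420941.
Hence n ≥ 8.420941/(2·0.078²) = 692.056.
The smallest integer n is 693.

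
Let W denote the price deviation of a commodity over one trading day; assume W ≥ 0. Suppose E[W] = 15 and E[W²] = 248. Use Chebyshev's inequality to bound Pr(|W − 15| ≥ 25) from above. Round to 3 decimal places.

Var(W) = E[W²] − (E[W])² = 248 − 225 = 23.
Chebyshev's inequality: Pr(|W − μ| ≥ t) ≤ Var(W)/t² = 23/625 = 0.0368.

0.037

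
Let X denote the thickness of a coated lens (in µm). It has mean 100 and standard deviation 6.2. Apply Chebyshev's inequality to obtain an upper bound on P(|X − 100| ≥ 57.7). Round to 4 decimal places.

Chebyshev: P(|X − μ| ≥ t) ≤ Var(X)/t².
Var(X) = σ² = 6.2² = 38.44.
Bound = 38.44 / 3329.29 = 0.0115.

0.0115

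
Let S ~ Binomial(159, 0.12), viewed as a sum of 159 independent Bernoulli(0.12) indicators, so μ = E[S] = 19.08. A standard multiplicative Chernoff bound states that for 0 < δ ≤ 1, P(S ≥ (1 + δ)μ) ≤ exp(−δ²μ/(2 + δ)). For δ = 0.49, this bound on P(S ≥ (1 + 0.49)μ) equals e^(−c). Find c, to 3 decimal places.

c = δ²μ/(2 + δ) = 0.49²·19.08/(2 + 0.49) = 1.8398.

1.840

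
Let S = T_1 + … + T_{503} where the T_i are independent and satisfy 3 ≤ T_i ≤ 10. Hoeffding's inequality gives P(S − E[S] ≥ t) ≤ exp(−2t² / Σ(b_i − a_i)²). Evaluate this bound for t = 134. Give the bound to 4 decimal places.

0.2329

Σ(b_i − a_i)² = 503·(7)² = 24647.
Exponent = 2·134²/24647 = 1.4571.
Bound = exp(−1.4571) = 0.23292.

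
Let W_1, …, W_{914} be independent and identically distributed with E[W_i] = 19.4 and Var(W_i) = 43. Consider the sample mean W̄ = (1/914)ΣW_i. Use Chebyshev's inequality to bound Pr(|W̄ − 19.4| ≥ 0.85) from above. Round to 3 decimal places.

0.065

Var(W̄) = Var(W_i)/n = 43/914 = 0.047046.
Chebyshev: Pr(|W̄ − 19.4| ≥ 0.85) ≤ Var(W̄)/(0.85)² = 43/(914·0.85²) = 0.0651.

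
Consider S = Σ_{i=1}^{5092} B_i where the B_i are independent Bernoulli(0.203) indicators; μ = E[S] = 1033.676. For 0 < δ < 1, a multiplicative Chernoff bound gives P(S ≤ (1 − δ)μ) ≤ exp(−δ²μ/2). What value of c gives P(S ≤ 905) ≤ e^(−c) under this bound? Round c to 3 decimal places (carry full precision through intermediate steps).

8.009

Write 905 = (1 − δ)μ, so δ = 1 − 905/1033.676 = 0.1244839…
Then the exponent is δ²μ/2 = (μ − 905)²/(2μ) = 8.009044.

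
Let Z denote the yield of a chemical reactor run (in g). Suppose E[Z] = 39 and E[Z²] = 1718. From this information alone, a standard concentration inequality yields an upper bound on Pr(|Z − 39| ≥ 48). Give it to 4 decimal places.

0.0855

The first two moments determine the variance, so Chebyshev's inequality is the sharpest standard bound available.
Var(Z) = E[Z²] − (E[Z])² = 1718 − 1521 = 197.
Chebyshev's inequality: Pr(|Z − μ| ≥ t) ≤ Var(Z)/t² = 197/2304 = 0.0855.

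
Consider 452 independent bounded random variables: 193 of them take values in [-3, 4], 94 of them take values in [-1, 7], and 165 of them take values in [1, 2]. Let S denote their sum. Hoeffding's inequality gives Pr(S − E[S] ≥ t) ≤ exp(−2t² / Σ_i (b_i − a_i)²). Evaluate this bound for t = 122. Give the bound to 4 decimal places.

0.1490

Σ(b_i − a_i)² = 193·7² + 94·8² + 165·1² = 15638.
Exponent = 2·122² / 15638 = 1.90357.
Bound = exp(−1.90357) = 0.14904.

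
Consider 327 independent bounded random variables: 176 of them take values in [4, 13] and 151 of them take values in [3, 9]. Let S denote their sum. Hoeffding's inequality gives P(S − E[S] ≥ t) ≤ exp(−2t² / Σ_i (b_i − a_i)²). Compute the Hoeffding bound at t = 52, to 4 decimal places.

0.7599

Σ(b_i − a_i)² = 176·9² + 151·6² = 19692.
Exponent = 2·52² / 19692 = 0.27463.
Bound = exp(−0.27463) = 0.75985.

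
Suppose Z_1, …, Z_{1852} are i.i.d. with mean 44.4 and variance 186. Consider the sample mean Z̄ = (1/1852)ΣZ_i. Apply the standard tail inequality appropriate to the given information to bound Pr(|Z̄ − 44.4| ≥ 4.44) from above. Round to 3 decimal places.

With mean and variance of each term known, Chebyshev's inequality bounds the deviation of the sum (or sample mean).
Var(Z̄) = Var(Z_i)/n = 186/1852 = 0.10043.
Chebyshev: Pr(|Z̄ − 44.4| ≥ 4.44) ≤ Var(Z̄)/(4.44)² = 186/(1852·4.44²) = 0.0051.

0.005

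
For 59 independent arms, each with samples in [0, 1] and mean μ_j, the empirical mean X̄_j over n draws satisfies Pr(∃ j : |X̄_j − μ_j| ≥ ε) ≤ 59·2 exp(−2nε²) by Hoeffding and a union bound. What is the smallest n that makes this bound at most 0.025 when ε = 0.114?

Need 2·59·exp(−2nε²) ≤ 0.025, i.e. exp(−2nε²) ≤ 0.025/118.
So 2nε² ≥ ln(118/0.025) = 8.459564.
Hence n ≥ 8.459564/(2·0.114²) = 325.468.
The smallest integer n is 326.

326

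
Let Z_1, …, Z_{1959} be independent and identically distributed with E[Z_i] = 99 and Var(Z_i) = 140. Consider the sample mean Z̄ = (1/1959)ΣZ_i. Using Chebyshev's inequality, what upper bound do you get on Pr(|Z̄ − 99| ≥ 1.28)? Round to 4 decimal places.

0.0436

Var(Z̄) = Var(Z_i)/n = 140/1959 = 0.071465.
Chebyshev: Pr(|Z̄ − 99| ≥ 1.28) ≤ Var(Z̄)/(1.28)² = 140/(1959·1.28²) = 0.0436.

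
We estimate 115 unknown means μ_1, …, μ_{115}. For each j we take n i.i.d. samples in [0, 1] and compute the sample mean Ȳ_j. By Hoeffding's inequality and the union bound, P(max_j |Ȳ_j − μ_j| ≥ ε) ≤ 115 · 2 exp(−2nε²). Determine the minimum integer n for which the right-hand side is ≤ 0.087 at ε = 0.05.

Need 2·115·exp(−2nε²) ≤ 0.087, i.e. exp(−2nε²) ≤ 0.087/230.
So 2nε² ≥ ln(230/0.087) = 7.879926.
Hence n ≥ 7.879926/(2·0.05²) = 1575.985.
The smallest integer n is 1576.

1576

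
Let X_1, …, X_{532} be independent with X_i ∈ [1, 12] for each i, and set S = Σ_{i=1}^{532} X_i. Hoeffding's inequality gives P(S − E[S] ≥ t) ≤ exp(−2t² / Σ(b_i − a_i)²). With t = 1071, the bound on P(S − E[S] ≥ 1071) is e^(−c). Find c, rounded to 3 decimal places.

Σ(b_i − a_i)² = 532·(11)² = 64372.
c = 2t²/64372 = 2·1071²/64372 = 35.6379.

35.638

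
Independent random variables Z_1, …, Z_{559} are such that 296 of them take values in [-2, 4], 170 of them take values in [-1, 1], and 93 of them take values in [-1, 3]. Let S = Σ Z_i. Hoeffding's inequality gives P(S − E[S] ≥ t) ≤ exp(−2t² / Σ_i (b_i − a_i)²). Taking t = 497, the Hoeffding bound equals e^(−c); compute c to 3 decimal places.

Σ(b_i − a_i)² = 296·6² + 170·2² + 93·4² = 12824.
c = 2t² / 12824 = 2·497² / 12824 = 38.5229.

38.523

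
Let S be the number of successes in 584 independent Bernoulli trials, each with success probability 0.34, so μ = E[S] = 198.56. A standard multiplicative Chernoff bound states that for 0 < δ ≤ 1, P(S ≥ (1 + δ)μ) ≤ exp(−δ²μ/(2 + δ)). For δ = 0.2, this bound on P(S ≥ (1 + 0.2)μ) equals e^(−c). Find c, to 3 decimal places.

c = δ²μ/(2 + δ) = 0.2²·198.56/(2 + 0.2) = 3.6102.

3.610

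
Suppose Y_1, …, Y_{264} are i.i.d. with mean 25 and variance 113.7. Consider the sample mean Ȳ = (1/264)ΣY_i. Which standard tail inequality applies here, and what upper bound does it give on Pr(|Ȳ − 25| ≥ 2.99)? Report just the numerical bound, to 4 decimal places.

0.0482

With mean and variance of each term known, Chebyshev's inequality bounds the deviation of the sum (or sample mean).
Var(Ȳ) = Var(Y_i)/n = 113.7/264 = 0.43068.
Chebyshev: Pr(|Ȳ − 25| ≥ 2.99) ≤ Var(Ȳ)/(2.99)² = 113.7/(264·2.99²) = 0.0482.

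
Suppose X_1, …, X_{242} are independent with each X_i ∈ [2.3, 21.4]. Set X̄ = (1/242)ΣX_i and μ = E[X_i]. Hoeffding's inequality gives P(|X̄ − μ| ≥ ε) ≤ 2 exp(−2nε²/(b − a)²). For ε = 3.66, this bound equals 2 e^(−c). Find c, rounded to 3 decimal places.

17.772

c = 2nε²/(b − a)² = 2·242·3.66² / 19.1² = 17.7722.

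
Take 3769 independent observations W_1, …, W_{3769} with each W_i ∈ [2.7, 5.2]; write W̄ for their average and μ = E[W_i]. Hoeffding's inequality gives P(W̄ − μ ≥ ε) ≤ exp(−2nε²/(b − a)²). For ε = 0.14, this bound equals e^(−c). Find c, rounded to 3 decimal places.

c = 2nε²/(b − a)² = 2·3769·0.14² / 2.5² = 23.6392.

23.639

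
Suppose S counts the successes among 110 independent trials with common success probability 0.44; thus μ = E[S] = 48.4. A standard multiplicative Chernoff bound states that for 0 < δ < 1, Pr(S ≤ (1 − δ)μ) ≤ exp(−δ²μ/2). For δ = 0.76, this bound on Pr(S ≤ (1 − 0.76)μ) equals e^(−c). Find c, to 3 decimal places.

c = δ²μ/2 = 0.76²·48.4/2 = 13.9779.

13.978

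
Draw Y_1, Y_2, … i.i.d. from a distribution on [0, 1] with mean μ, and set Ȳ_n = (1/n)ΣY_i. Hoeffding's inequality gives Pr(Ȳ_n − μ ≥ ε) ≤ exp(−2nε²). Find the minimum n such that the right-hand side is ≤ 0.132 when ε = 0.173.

Require exp(−2nε²) ≤ 0.132, i.e. 2nε² ≥ ln(1/0.132) = 2.024953.
So n ≥ 2.024953 / (2·0.173²) = 33.829.
The smallest integer n is 34.

34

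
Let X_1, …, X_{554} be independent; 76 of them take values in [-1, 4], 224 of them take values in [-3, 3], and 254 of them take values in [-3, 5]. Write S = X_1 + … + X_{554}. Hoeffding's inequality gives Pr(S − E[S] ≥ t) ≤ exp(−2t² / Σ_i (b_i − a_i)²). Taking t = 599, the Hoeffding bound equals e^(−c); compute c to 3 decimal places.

Σ(b_i − a_i)² = 76·5² + 224·6² + 254·8² = 26220.
c = 2t² / 26220 = 2·599² / 26220 = 27.3685.

27.368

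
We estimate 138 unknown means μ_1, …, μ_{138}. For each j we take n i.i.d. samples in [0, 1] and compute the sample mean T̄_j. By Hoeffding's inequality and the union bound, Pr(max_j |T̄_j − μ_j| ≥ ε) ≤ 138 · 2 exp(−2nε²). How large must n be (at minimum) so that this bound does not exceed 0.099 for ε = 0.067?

884

Need 2·138·exp(−2nε²) ≤ 0.099, i.e. exp(−2nε²) ≤ 0.099/276.
So 2nε² ≥ ln(276/0.099) = 7.933036.
Hence n ≥ 7.933036/(2·0.067²) = 883.608.
The smallest integer n is 884.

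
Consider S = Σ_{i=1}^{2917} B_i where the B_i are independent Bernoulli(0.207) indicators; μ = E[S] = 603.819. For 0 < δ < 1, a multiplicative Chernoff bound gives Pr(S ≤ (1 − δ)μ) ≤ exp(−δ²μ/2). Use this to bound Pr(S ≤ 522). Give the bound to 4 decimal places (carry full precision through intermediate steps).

0.0039

Write 522 = (1 − δ)μ, so δ = 1 − 522/603.819 = 0.1355025…
Then the exponent is δ²μ/2 = (μ − 522)²/(2μ) = 5.543341.
Bound = exp(−5.543341) = 0.00391.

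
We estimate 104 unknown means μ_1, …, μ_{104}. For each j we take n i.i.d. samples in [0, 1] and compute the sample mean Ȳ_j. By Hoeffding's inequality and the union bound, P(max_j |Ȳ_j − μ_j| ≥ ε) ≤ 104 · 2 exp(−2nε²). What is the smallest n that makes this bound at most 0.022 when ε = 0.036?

3532

Need 2·104·exp(−2nε²) ≤ 0.022, i.e. exp(−2nε²) ≤ 0.022/208.
So 2nε² ≥ ln(208/0.022) = 9.154251.
Hence n ≥ 9.154251/(2·0.036²) = 3531.733.
The smallest integer n is 3532.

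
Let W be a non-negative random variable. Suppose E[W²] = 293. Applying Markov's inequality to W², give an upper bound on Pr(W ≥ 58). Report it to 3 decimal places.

Since W ≥ 0, the event {W ≥ 58} is the same as {W² ≥ 3364}.
Markov's inequality applied to W² gives Pr(W² ≥ 3364) ≤ E[W²]/3364 = 293/3364 = 0.0871.

0.087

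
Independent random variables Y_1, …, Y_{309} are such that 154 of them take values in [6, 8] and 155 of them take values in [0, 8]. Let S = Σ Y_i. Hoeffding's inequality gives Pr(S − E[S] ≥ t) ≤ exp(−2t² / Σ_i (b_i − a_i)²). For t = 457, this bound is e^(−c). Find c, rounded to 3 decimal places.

Σ(b_i − a_i)² = 154·2² + 155·8² = 10536.
c = 2t² / 10536 = 2·457² / 10536 = 39.6448.

39.645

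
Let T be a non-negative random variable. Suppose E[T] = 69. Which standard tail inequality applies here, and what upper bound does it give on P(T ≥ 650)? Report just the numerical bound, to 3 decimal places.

0.106

Only the mean of a non-negative variable is known, so Markov's inequality is the applicable tail bound.
Markov's inequality: for a non-negative random variable, P(T ≥ a) ≤ E[T]/a.
Here E[T] = 69 and a = 650, so the bound is 69/650 = 0.1062.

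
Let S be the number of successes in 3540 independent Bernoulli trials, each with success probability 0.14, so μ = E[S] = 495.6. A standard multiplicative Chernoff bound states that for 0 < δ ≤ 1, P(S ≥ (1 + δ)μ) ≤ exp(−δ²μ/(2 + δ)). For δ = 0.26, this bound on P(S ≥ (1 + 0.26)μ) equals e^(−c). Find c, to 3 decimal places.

c = δ²μ/(2 + δ) = 0.26²·495.6/(2 + 0.26) = 14.8241.

14.824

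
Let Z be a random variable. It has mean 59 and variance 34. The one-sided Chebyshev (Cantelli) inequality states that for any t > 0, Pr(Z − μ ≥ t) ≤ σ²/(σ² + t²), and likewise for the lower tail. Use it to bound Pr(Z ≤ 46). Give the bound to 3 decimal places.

Here σ² = 34 and t = 13, so σ² + t² = 203.
Cantelli's bound: 34/203 = 0.1675.

0.167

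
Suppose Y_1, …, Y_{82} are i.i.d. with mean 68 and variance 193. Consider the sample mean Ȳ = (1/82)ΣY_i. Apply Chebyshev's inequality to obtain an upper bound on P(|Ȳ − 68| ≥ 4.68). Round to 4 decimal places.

0.1075

Var(Ȳ) = Var(Y_i)/n = 193/82 = 2.3537.
Chebyshev: P(|Ȳ − 68| ≥ 4.68) ≤ Var(Ȳ)/(4.68)² = 193/(82·4.68²) = 0.1075.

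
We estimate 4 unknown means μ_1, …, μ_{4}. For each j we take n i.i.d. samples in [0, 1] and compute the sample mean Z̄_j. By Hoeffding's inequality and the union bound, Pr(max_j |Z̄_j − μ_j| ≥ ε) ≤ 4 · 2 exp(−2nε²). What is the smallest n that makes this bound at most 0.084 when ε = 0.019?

6311

Need 2·4·exp(−2nε²) ≤ 0.084, i.e. exp(−2nε²) ≤ 0.084/8.
So 2nε² ≥ ln(8/0.084) = 4.556380.
Hence n ≥ 4.556380/(2·0.019²) = 6310.776.
The smallest integer n is 6311.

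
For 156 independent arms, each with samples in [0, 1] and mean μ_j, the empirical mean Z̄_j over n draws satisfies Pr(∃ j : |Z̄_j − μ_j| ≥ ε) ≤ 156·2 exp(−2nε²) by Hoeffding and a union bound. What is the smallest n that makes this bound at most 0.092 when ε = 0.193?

Need 2·156·exp(−2nε²) ≤ 0.092, i.e. exp(−2nε²) ≤ 0.092/312.
So 2nε² ≥ ln(312/0.092) = 8.128970.
Hence n ≥ 8.128970/(2·0.193²) = 109.117.
The smallest integer n is 110.

110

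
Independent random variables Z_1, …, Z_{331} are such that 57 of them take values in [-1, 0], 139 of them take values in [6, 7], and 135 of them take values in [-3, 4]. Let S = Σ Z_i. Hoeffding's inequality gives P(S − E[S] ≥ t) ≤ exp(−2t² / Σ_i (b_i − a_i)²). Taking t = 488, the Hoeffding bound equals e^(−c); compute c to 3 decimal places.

Σ(b_i − a_i)² = 57·1² + 139·1² + 135·7² = 6811.
c = 2t² / 6811 = 2·488² / 6811 = 69.9292.

69.929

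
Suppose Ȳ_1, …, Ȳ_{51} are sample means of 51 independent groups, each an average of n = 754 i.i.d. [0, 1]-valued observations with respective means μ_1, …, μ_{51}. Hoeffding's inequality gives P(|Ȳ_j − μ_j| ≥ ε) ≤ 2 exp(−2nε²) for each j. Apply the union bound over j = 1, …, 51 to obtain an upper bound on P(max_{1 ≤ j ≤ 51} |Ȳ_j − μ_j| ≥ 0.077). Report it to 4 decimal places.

Per-experiment Hoeffding bound: 2·exp(−2·754·0.077²) = 2·exp(−8.94093) = 0.00026184.
Union bound over 51 events: 51·0.00026184 = 0.01335.

0.0134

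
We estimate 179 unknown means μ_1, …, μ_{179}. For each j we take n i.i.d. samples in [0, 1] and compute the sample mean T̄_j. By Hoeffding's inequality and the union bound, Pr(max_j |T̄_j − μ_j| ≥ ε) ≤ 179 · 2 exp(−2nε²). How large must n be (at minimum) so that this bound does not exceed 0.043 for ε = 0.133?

Need 2·179·exp(−2nε²) ≤ 0.043, i.e. exp(−2nε²) ≤ 0.043/358.
So 2nε² ≥ ln(358/0.043) = 9.027088.
Hence n ≥ 9.027088/(2·0.133²) = 255.161.
The smallest integer n is 256.

256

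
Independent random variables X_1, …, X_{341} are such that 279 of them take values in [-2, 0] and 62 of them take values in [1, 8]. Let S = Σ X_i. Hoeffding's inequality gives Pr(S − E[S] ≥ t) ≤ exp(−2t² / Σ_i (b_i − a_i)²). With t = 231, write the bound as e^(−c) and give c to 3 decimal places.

25.691

Σ(b_i − a_i)² = 279·2² + 62·7² = 4154.
c = 2t² / 4154 = 2·231² / 4154 = 25.6914.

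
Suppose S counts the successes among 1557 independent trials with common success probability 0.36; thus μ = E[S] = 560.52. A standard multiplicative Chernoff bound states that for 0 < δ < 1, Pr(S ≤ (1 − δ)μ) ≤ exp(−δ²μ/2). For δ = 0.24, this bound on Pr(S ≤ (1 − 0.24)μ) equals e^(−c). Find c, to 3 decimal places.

16.143

c = δ²μ/2 = 0.24²·560.52/2 = 16.1430.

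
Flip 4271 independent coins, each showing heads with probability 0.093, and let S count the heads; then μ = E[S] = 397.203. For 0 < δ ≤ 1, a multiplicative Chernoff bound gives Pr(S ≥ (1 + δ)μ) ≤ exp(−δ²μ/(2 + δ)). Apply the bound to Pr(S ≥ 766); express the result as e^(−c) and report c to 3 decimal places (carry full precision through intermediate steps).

116.928

Write 766 = (1 + δ)μ, so δ = 766/397.203 − 1 = 0.9284849…
Then the exponent is δ²μ/(2 + δ) = (766 − μ)² / (μ·(2 + δ)) = 116.928195.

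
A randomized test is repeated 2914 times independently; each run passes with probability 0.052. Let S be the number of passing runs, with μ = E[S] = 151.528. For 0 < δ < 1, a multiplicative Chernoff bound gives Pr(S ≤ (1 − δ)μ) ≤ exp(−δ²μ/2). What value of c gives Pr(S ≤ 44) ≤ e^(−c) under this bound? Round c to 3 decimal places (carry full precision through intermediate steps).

Write 44 = (1 − δ)μ, so δ = 1 − 44/151.528 = 0.7096246…
Then the exponent is δ²μ/2 = (μ − 44)²/(2μ) = 38.152258.

38.152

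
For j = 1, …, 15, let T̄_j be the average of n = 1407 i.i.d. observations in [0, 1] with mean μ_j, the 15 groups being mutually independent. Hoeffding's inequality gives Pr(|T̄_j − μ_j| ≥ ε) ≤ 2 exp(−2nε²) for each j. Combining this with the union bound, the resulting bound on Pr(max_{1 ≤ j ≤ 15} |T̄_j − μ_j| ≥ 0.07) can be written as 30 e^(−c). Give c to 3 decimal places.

13.789

Union bound over the 15 events: Pr(max_{1 ≤ j ≤ 15} |T̄_j − μ_j| ≥ 0.07) ≤ 15·2·exp(−2nε²) = 30 exp(−2·1407·0.07²).
So c = 2·1407·0.07² = 13.7886.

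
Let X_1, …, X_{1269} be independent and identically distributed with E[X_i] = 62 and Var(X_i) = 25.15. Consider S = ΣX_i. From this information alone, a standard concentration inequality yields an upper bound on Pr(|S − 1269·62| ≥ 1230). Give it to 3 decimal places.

With mean and variance of each term known, Chebyshev's inequality bounds the deviation of the sum (or sample mean).
Var(S) = n·Var(X_i) = 1269·25.15 = 31915.35.
Chebyshev: Pr(|S − 1269·62| ≥ 1230) ≤ Var(S)/1230² = 31915.35/1512900 = 0.0211.

0.021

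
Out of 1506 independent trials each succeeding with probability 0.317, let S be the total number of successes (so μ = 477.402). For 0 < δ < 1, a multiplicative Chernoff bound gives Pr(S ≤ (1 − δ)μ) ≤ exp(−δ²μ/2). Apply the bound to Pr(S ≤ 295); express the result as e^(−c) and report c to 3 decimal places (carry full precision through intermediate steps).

Write 295 = (1 − δ)μ, so δ = 1 − 295/477.402 = 0.3820721…
Then the exponent is δ²μ/2 = (μ − 295)²/(2μ) = 34.845361.

34.845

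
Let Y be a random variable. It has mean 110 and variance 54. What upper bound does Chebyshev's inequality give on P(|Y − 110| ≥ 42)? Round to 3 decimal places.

Chebyshev: P(|Y − μ| ≥ t) ≤ Var(Y)/t².
Bound = 54 / 1764 = 0.0306.

0.031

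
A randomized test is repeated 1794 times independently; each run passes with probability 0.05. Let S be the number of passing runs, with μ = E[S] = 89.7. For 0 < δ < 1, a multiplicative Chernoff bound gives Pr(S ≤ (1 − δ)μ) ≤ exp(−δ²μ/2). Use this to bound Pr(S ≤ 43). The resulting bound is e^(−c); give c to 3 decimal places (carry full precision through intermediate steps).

Write 43 = (1 − δ)μ, so δ = 1 − 43/89.7 = 0.5206243…
Then the exponent is δ²μ/2 = (μ − 43)²/(2μ) = 12.156577.

12.157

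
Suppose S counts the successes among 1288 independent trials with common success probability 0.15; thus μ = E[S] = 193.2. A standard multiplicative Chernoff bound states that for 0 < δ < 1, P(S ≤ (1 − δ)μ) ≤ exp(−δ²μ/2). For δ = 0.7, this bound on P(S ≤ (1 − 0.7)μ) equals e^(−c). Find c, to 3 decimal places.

47.334

c = δ²μ/2 = 0.7²·193.2/2 = 47.3340.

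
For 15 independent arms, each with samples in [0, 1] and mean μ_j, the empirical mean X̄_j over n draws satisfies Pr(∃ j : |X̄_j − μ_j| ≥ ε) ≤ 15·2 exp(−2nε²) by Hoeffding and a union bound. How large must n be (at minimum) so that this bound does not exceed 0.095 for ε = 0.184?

Need 2·15·exp(−2nε²) ≤ 0.095, i.e. exp(−2nε²) ≤ 0.095/30.
So 2nε² ≥ ln(30/0.095) = 5.755076.
Hence n ≥ 5.755076/(2·0.184²) = 84.993.
The smallest integer n is 85.

85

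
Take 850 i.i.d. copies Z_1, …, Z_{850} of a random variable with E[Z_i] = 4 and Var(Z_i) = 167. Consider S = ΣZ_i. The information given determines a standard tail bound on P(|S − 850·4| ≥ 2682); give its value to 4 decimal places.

0.0197

With mean and variance of each term known, Chebyshev's inequality bounds the deviation of the sum (or sample mean).
Var(S) = n·Var(Z_i) = 850·167 = 141950.
Chebyshev: P(|S − 850·4| ≥ 2682) ≤ Var(S)/2682² = 141950/7193124 = 0.0197.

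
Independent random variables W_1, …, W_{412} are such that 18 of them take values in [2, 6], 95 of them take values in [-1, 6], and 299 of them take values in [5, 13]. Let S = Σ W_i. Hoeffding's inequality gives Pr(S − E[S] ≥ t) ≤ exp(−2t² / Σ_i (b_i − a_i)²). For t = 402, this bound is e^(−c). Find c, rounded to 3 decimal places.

Σ(b_i − a_i)² = 18·4² + 95·7² + 299·8² = 24079.
c = 2t² / 24079 = 2·402² / 24079 = 13.4228.

13.423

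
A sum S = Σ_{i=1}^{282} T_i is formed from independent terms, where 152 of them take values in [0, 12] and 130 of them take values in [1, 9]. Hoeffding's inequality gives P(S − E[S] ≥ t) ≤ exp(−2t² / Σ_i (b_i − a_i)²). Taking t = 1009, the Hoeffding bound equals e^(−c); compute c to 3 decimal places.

67.405

Σ(b_i − a_i)² = 152·12² + 130·8² = 30208.
c = 2t² / 30208 = 2·1009² / 30208 = 67.4047.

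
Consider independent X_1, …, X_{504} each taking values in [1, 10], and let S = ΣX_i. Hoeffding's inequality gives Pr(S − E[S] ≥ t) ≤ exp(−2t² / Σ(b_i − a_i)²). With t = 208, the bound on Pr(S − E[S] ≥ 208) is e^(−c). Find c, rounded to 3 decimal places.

Σ(b_i − a_i)² = 504·(9)² = 40824.
c = 2t²/40824 = 2·208²/40824 = 2.1195.

2.120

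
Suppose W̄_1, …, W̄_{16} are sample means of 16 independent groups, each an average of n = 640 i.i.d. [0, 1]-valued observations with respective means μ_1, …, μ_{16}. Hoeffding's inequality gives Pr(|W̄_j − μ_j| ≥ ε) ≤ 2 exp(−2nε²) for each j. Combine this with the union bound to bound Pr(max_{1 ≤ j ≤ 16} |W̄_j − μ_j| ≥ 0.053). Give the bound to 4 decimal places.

0.8783

Per-experiment Hoeffding bound: 2·exp(−2·640·0.053²) = 2·exp(−3.59552) = 0.054893.
Union bound over 16 events: 16·0.054893 = 0.87829.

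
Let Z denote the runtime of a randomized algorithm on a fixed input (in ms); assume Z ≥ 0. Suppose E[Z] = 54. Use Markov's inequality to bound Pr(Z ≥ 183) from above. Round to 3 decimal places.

0.295

Markov's inequality: for a non-negative random variable, Pr(Z ≥ a) ≤ E[Z]/a.
Here E[Z] = 54 and a = 183, so the bound is 54/183 = 0.2951.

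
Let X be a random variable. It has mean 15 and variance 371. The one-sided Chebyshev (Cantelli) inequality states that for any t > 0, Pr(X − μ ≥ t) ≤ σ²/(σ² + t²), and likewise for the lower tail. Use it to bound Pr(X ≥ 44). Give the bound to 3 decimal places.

0.306

Here σ² = 371 and t = 29, so σ² + t² = 1212.
Cantelli's bound: 371/1212 = 0.3061.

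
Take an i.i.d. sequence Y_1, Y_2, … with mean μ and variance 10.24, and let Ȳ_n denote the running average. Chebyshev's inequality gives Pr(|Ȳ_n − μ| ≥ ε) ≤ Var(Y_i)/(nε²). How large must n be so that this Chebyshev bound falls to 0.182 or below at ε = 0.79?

91

Require 10.24/(n·0.79²) ≤ 0.182, i.e. n ≥ 10.24/(0.182·0.79²) = 90.152.
The smallest integer n is 91.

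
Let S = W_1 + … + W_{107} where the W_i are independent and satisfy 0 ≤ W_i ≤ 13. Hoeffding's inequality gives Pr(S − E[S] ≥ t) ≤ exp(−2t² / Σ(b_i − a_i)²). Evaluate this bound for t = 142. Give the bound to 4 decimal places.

Σ(b_i − a_i)² = 107·(13)² = 18083.
Exponent = 2·142²/18083 = 2.2302.
Bound = exp(−2.2302) = 0.10751.

0.1075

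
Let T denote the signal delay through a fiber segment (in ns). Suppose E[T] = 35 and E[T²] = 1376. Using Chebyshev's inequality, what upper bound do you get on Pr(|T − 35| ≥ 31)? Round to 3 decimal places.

0.157

Var(T) = E[T²] − (E[T])² = 1376 − 1225 = 151.
Chebyshev's inequality: Pr(|T − μ| ≥ t) ≤ Var(T)/t² = 151/961 = 0.1571.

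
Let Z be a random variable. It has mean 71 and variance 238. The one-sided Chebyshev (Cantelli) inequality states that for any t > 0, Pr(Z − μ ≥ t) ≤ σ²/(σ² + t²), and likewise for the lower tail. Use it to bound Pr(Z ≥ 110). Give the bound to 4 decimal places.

0.1353

Here σ² = 238 and t = 39, so σ² + t² = 1759.
Cantelli's bound: 238/1759 = 0.1353.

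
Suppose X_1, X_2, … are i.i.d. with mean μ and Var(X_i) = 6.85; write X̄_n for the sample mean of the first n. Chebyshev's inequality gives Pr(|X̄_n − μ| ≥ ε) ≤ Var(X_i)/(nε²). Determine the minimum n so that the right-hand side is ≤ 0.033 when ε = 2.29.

40

Require 6.85/(n·2.29²) ≤ 0.033, i.e. n ≥ 6.85/(0.033·2.29²) = 39.583.
The smallest integer n is 40.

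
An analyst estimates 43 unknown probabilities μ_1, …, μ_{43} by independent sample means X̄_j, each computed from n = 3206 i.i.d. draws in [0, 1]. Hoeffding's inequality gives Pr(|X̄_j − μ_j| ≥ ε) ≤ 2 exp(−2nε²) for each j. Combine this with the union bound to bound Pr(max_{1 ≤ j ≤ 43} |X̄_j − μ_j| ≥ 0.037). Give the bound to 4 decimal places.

Per-experiment Hoeffding bound: 2·exp(−2·3206·0.037²) = 2·exp(−8.77803) = 0.00030816.
Union bound over 43 events: 43·0.00030816 = 0.01325.

0.0133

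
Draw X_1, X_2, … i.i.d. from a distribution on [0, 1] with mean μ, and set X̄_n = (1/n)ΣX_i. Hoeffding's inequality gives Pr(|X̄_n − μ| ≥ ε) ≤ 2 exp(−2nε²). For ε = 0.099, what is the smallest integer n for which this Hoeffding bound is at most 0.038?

Require 2·exp(−2nε²) ≤ 0.038, i.e. 2nε² ≥ ln(2/0.038) = 3.963316.
So n ≥ 3.963316 / (2·0.099²) = 202.189.
The smallest integer n is 203.

203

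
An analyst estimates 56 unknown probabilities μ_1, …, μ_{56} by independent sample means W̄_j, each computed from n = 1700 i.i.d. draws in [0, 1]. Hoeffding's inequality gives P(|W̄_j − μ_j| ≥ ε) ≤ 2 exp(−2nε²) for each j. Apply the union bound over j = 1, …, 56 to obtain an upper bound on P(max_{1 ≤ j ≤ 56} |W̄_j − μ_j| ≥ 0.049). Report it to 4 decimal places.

0.0319

Per-experiment Hoeffding bound: 2·exp(−2·1700·0.049²) = 2·exp(−8.16340) = 0.00056978.
Union bound over 56 events: 56·0.00056978 = 0.03191.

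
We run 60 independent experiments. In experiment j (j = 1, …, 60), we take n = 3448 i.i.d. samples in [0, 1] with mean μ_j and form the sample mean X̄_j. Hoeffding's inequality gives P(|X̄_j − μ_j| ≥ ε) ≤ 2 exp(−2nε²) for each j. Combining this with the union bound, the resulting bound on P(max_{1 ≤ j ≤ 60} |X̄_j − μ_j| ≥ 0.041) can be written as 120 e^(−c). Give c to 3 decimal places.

11.592

Union bound over the 60 events: P(max_{1 ≤ j ≤ 60} |X̄_j − μ_j| ≥ 0.041) ≤ 60·2·exp(−2nε²) = 120 exp(−2·3448·0.041²).
So c = 2·3448·0.041² = 11.5922.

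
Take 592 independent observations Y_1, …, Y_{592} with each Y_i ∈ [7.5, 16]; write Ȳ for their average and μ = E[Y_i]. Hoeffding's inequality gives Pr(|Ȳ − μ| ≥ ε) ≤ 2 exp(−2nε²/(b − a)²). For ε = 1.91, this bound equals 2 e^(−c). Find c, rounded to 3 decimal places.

c = 2nε²/(b − a)² = 2·592·1.91² / 8.5² = 59.7834.

59.783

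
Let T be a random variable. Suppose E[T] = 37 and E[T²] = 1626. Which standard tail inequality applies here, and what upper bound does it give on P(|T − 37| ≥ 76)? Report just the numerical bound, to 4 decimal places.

0.0445

The first two moments determine the variance, so Chebyshev's inequality is the sharpest standard bound available.
Var(T) = E[T²] − (E[T])² = 1626 − 1369 = 257.
Chebyshev's inequality: P(|T − μ| ≥ t) ≤ Var(T)/t² = 257/5776 = 0.0445.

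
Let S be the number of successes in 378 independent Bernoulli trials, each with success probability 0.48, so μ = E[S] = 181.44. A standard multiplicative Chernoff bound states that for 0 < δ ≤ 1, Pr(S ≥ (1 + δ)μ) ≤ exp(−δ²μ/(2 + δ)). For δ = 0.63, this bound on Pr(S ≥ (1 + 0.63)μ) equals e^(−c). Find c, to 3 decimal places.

27.382

c = δ²μ/(2 + δ) = 0.63²·181.44/(2 + 0.63) = 27.3816.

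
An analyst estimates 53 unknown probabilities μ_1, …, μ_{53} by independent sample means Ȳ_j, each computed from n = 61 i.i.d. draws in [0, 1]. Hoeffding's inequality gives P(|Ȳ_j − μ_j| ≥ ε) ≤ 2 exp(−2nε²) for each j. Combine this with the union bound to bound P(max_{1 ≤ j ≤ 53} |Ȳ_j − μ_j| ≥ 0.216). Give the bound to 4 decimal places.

Per-experiment Hoeffding bound: 2·exp(−2·61·0.216²) = 2·exp(−5.69203) = 0.0067455.
Union bound over 53 events: 53·0.0067455 = 0.35751.

0.3575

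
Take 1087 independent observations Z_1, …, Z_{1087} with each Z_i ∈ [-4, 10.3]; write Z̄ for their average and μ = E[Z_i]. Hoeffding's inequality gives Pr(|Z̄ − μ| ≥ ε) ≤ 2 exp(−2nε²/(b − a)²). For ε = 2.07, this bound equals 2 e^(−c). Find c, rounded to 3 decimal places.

c = 2nε²/(b − a)² = 2·1087·2.07² / 14.3² = 45.5542.

45.554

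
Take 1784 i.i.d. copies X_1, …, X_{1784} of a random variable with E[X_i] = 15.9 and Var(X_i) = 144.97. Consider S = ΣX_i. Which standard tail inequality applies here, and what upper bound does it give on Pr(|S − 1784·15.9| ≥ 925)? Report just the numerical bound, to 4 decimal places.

0.3023

With mean and variance of each term known, Chebyshev's inequality bounds the deviation of the sum (or sample mean).
Var(S) = n·Var(X_i) = 1784·144.97 = 258626.48.
Chebyshev: Pr(|S − 1784·15.9| ≥ 925) ≤ Var(S)/925² = 258626.48/855625 = 0.3023.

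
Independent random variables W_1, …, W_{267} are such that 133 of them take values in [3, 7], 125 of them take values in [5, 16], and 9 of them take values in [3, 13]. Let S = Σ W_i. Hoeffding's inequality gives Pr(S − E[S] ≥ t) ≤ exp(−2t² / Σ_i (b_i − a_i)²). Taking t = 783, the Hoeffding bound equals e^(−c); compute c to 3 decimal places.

67.547

Σ(b_i − a_i)² = 133·4² + 125·11² + 9·10² = 18153.
c = 2t² / 18153 = 2·783² / 18153 = 67.5469.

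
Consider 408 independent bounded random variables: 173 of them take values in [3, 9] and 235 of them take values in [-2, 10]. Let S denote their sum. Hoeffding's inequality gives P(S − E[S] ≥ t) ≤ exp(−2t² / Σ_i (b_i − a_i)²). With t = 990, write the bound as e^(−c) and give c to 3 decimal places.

Σ(b_i − a_i)² = 173·6² + 235·12² = 40068.
c = 2t² / 40068 = 2·990² / 40068 = 48.9218.

48.922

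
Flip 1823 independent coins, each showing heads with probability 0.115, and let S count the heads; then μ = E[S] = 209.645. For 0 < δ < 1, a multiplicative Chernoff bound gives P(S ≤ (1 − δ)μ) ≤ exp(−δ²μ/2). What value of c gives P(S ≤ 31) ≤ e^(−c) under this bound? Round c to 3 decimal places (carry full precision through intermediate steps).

Write 31 = (1 − δ)μ, so δ = 1 − 31/209.645 = 0.852131…
Then the exponent is δ²μ/2 = (μ − 31)²/(2μ) = 76.114470.

76.114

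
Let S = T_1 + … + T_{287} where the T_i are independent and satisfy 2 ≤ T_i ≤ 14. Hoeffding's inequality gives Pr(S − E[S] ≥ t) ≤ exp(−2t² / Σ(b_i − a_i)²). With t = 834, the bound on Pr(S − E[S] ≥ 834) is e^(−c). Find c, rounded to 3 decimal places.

33.660

Σ(b_i − a_i)² = 287·(12)² = 41328.
c = 2t²/41328 = 2·834²/41328 = 33.6603.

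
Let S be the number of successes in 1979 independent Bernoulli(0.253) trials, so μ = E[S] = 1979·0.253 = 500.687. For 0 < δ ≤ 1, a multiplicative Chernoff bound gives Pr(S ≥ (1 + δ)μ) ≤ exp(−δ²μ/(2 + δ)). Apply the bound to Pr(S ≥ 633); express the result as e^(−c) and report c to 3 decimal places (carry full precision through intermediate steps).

Write 633 = (1 + δ)μ, so δ = 633/500.687 − 1 = 0.2642629…
Then the exponent is δ²μ/(2 + δ) = (633 − μ)² / (μ·(2 + δ)) = 15.442296.

15.442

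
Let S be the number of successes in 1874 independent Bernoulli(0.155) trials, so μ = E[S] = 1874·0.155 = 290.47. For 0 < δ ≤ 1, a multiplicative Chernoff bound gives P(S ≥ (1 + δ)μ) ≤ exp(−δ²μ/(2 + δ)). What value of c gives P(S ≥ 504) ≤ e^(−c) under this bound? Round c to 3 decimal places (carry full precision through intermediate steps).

Write 504 = (1 + δ)μ, so δ = 504/290.47 − 1 = 0.7351189…
Then the exponent is δ²μ/(2 + δ) = (504 − μ)² / (μ·(2 + δ)) = 57.390538.

57.391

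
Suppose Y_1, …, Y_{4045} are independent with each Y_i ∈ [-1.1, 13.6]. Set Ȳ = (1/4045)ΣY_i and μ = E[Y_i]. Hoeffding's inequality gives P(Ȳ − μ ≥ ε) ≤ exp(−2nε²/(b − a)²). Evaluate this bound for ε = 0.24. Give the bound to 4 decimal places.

0.1157

Exponent: 2nε²/(b − a)² = 2·4045·0.24² / 14.7² = 2.15643.
Bound = exp(−2.15643) = 0.11574.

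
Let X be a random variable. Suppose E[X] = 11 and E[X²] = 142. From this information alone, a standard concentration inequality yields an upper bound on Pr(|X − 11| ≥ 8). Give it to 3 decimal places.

The first two moments determine the variance, so Chebyshev's inequality is the sharpest standard bound available.
Var(X) = E[X²] − (E[X])² = 142 − 121 = 21.
Chebyshev's inequality: Pr(|X − μ| ≥ t) ≤ Var(X)/t² = 21/64 = 0.3281.

0.328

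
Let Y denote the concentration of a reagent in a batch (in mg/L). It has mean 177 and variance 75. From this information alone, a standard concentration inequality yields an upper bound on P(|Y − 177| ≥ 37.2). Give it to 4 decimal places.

0.0542

Mean and variance are known, so Chebyshev's inequality applies.
Chebyshev: P(|Y − μ| ≥ t) ≤ Var(Y)/t².
Bound = 75 / 1383.84 = 0.0542.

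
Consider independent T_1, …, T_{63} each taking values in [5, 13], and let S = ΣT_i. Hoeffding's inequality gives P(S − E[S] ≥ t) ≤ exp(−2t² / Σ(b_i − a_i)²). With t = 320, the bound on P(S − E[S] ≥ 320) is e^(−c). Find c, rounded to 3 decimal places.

Σ(b_i − a_i)² = 63·(8)² = 4032.
c = 2t²/4032 = 2·320²/4032 = 50.7937.

50.794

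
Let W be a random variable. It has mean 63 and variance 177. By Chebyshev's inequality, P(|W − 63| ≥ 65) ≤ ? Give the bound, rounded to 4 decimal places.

0.0419

Chebyshev: P(|W − μ| ≥ t) ≤ Var(W)/t².
Bound = 177 / 4225 = 0.0419.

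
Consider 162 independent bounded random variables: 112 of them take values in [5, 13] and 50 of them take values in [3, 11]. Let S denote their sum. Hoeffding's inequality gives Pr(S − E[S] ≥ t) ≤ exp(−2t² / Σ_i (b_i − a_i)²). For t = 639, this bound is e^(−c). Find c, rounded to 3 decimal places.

Σ(b_i − a_i)² = 112·8² + 50·8² = 10368.
c = 2t² / 10368 = 2·639² / 10368 = 78.7656.

78.766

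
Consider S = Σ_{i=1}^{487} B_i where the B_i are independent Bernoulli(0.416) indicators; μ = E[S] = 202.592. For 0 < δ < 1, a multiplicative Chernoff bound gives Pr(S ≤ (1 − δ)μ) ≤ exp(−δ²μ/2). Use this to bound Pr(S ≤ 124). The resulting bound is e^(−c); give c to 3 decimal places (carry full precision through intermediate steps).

Write 124 = (1 − δ)μ, so δ = 1 − 124/202.592 = 0.3879324…
Then the exponent is δ²μ/2 = (μ − 124)²/(2μ) = 15.244191.

15.244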